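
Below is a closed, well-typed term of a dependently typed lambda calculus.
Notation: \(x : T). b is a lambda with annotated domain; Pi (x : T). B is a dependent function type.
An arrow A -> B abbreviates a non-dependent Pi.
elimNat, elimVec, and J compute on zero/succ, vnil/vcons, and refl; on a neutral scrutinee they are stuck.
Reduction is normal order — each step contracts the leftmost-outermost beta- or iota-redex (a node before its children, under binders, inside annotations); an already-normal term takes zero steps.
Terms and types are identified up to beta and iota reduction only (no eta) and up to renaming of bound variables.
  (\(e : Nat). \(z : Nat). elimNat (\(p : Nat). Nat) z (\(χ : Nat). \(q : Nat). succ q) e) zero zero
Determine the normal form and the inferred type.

normal form:
  zero
inferred type:
  Nat


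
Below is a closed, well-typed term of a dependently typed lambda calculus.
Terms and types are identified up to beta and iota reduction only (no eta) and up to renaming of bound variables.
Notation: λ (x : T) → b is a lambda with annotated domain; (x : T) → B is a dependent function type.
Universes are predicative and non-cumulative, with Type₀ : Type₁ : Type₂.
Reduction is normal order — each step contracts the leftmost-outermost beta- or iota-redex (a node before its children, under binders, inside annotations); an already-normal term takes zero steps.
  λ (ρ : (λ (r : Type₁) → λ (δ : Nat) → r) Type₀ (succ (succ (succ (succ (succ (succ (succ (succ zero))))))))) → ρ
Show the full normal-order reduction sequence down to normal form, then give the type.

normal-order reduction:
  λ (ρ : (λ (r : Type₁) → λ (δ : Nat) → r) Type₀ (succ (succ (succ (succ (succ (succ (succ (succ zero))))))))) → ρ
  ~> λ (ρ : (λ (r : Nat) → Type₀) (succ (succ (succ (succ (succ (succ (succ (succ zero))))))))) → ρ
  ~> λ (ρ : Type₀) → ρ
type:
  (ρ : Type₀) → Type₀


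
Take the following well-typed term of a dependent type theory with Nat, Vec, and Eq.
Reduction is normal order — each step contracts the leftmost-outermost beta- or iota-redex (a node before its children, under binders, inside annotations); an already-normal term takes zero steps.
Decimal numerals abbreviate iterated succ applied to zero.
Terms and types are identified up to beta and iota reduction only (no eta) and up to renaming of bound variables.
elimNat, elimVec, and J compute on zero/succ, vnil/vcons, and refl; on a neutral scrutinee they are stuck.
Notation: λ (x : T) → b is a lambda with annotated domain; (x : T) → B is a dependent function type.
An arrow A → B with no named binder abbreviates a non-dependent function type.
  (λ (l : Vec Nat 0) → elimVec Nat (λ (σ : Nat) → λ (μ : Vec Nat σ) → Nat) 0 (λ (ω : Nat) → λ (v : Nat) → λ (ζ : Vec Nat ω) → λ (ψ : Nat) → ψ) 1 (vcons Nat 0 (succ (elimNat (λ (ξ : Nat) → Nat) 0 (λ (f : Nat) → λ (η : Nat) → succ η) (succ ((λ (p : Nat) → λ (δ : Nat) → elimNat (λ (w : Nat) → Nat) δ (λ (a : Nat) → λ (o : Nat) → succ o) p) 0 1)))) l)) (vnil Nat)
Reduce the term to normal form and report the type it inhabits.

resulting normal form:
  0
type:
  Nat
observation: the leftmost-outermost redex is a beta-redex, and normalization takes 7 steps.


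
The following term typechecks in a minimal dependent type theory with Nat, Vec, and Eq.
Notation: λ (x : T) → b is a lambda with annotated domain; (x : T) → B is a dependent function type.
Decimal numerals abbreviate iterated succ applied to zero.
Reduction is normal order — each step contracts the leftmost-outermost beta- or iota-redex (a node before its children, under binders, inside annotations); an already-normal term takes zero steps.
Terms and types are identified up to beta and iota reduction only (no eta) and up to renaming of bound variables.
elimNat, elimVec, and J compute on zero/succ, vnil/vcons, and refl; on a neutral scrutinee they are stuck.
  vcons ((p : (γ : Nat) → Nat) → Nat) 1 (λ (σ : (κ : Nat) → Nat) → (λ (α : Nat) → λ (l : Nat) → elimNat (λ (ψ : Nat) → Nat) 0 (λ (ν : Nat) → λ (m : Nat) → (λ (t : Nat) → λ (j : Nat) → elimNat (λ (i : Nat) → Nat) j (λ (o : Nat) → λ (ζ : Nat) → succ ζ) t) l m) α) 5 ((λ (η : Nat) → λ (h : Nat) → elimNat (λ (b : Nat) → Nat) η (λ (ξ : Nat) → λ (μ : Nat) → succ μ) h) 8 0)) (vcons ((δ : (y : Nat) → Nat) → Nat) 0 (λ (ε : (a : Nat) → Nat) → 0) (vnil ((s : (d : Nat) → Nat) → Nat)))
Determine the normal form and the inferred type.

normal form:
  vcons ((p : (γ : Nat) → Nat) → Nat) 1 (λ (σ : (κ : Nat) → Nat) → 40) (vcons ((α : (l : Nat) → Nat) → Nat) 0 (λ (ψ : (ν : Nat) → Nat) → 0) (vnil ((m : (t : Nat) → Nat) → Nat)))
type:
  Vec ((p : (γ : Nat) → Nat) → Nat) 2


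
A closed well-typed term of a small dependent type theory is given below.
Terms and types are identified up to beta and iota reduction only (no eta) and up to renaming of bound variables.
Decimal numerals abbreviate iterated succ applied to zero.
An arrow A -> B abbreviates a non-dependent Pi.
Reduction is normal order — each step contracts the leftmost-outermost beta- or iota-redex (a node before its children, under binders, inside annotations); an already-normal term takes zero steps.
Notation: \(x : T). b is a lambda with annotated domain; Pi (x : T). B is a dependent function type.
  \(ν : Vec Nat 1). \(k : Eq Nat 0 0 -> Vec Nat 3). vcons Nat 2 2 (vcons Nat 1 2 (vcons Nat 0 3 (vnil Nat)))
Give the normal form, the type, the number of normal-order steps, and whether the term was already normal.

reduced normal form:
  \(ν : Vec Nat 1). \(k : Eq Nat 0 0 -> Vec Nat 3). vcons Nat 2 2 (vcons Nat 1 2 (vcons Nat 0 3 (vnil Nat)))
the term's type:
  Vec Nat 1 -> (Eq Nat 0 0 -> Vec Nat 3) -> Vec Nat 3
normal-order step count: 0
started in normal form: yes


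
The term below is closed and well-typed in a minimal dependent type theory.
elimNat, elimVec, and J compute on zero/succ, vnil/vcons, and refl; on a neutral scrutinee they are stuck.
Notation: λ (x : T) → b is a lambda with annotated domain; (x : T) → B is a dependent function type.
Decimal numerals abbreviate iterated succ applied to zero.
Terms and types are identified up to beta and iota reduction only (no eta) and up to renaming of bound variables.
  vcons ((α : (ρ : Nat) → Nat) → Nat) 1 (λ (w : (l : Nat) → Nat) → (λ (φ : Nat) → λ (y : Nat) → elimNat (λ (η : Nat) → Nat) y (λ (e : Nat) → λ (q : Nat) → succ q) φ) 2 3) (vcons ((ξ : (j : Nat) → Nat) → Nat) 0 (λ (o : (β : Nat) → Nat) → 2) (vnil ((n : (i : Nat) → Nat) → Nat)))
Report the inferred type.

the term's type:
  Vec ((α : (ρ : Nat) → Nat) → Nat) 2


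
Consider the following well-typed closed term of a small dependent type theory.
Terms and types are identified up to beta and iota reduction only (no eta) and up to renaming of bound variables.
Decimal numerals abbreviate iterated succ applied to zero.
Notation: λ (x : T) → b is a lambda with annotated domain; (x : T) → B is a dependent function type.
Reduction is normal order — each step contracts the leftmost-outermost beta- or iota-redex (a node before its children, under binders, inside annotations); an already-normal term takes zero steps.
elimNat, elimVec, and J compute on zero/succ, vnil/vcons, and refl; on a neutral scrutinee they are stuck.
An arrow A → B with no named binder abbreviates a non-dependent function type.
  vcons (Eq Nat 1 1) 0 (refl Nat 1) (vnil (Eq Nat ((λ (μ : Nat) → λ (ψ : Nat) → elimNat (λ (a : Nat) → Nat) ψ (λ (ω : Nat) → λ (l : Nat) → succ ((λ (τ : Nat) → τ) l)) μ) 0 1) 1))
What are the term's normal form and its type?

resulting normal form:
  vcons (Eq Nat 1 1) 0 (refl Nat 1) (vnil (Eq Nat 1 1))
type:
  Vec (Eq Nat 1 1) 1
observation: reduction starts at a beta-redex, and 3 normal-order steps reach the normal form.


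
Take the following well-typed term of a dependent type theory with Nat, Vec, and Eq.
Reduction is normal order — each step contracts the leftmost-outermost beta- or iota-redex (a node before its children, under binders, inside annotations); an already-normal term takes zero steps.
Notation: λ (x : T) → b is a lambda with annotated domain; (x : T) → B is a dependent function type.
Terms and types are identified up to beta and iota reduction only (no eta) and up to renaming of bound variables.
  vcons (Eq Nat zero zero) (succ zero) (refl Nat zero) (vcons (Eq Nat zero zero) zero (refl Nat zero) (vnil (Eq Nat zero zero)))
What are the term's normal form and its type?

normal form:
  vcons (Eq Nat zero zero) (succ zero) (refl Nat zero) (vcons (Eq Nat zero zero) zero (refl Nat zero) (vnil (Eq Nat zero zero)))
the term's type:
  Vec (Eq Nat zero zero) (succ (succ zero))


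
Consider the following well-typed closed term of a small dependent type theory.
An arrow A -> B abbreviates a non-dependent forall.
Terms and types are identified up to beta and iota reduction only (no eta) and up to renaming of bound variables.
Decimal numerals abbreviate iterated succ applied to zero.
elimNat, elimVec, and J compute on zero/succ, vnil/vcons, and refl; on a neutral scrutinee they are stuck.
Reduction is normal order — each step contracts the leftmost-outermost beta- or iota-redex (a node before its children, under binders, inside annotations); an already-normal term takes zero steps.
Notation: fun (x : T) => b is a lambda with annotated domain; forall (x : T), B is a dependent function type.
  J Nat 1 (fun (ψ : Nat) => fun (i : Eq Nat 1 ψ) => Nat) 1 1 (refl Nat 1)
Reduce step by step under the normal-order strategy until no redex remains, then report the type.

normal-order reduction sequence:
  J Nat 1 (fun (ψ : Nat) => fun (i : Eq Nat 1 ψ) => Nat) 1 1 (refl Nat 1)
  ~> 1
the term's type:
  Nat


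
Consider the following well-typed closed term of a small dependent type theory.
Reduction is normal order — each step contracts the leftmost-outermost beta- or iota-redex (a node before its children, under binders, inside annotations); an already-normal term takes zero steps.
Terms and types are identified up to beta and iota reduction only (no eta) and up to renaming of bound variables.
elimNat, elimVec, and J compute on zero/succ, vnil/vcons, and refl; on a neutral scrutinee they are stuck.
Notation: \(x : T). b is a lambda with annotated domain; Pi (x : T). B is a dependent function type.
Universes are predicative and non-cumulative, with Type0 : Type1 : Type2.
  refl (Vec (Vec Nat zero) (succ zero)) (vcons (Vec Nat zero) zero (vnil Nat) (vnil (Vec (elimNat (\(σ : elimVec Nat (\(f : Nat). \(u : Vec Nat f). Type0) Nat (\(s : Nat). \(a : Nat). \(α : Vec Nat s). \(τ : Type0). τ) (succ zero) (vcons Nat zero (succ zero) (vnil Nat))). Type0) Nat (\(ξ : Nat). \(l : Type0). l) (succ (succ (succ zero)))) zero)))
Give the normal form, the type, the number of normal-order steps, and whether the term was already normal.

normal form:
  refl (Vec (Vec Nat zero) (succ zero)) (vcons (Vec Nat zero) zero (vnil Nat) (vnil (Vec Nat zero)))
inferred type:
  Eq (Vec (Vec Nat zero) (succ zero)) (vcons (Vec Nat zero) zero (vnil Nat) (vnil (Vec Nat zero))) (vcons (Vec Nat zero) zero (vnil Nat) (vnil (Vec Nat zero)))
steps to reach normal form (normal order): 10
term was already normal: no
first contracted redex: an elimNat iota-redex


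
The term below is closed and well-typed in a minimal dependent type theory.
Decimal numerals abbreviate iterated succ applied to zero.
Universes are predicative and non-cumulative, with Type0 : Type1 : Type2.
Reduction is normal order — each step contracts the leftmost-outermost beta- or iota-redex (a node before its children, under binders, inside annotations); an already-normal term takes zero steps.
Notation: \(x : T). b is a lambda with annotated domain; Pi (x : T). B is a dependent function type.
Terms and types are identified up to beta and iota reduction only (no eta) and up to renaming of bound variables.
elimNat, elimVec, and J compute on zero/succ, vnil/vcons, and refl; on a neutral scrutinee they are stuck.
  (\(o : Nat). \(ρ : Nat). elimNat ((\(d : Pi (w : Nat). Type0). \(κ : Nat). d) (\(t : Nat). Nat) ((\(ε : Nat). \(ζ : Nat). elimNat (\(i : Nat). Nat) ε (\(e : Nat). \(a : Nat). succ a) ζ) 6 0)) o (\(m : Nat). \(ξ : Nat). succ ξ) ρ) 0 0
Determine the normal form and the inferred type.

resulting normal form:
  0
type:
  Nat
observation: the term reaches its normal form after 3 normal-order steps.


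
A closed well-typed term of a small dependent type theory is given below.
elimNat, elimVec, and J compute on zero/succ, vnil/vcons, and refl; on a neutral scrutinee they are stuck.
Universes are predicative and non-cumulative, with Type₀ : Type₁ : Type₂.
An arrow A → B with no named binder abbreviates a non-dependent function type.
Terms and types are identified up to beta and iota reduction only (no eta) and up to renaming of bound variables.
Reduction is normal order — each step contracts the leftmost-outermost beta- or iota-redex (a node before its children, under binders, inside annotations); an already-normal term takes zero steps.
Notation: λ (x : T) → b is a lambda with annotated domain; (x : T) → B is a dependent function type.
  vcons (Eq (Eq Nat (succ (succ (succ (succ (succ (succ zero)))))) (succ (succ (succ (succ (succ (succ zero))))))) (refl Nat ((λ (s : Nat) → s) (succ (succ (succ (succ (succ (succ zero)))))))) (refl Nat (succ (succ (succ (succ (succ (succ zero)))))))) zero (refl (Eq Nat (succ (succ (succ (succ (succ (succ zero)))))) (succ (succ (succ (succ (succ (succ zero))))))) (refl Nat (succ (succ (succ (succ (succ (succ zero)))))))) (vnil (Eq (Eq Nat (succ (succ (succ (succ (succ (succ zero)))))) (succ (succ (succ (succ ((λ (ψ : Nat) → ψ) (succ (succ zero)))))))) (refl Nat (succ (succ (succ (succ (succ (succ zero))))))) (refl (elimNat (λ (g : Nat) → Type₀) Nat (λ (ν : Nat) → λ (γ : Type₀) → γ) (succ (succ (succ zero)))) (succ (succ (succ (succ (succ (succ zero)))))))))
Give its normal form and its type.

reduced normal form:
  vcons (Eq (Eq Nat (succ (succ (succ (succ (succ (succ zero)))))) (succ (succ (succ (succ (succ (succ zero))))))) (refl Nat (succ (succ (succ (succ (succ (succ zero))))))) (refl Nat (succ (succ (succ (succ (succ (succ zero)))))))) zero (refl (Eq Nat (succ (succ (succ (succ (succ (succ zero)))))) (succ (succ (succ (succ (succ (succ zero))))))) (refl Nat (succ (succ (succ (succ (succ (succ zero)))))))) (vnil (Eq (Eq Nat (succ (succ (succ (succ (succ (succ zero)))))) (succ (succ (succ (succ (succ (succ zero))))))) (refl Nat (succ (succ (succ (succ (succ (succ zero))))))) (refl Nat (succ (succ (succ (succ (succ (succ zero)))))))))
the term's type:
  Vec (Eq (Eq Nat (succ (succ (succ (succ (succ (succ zero)))))) (succ (succ (succ (succ (succ (succ zero))))))) (refl Nat (succ (succ (succ (succ (succ (succ zero))))))) (refl Nat (succ (succ (succ (succ (succ (succ zero)))))))) (succ zero)


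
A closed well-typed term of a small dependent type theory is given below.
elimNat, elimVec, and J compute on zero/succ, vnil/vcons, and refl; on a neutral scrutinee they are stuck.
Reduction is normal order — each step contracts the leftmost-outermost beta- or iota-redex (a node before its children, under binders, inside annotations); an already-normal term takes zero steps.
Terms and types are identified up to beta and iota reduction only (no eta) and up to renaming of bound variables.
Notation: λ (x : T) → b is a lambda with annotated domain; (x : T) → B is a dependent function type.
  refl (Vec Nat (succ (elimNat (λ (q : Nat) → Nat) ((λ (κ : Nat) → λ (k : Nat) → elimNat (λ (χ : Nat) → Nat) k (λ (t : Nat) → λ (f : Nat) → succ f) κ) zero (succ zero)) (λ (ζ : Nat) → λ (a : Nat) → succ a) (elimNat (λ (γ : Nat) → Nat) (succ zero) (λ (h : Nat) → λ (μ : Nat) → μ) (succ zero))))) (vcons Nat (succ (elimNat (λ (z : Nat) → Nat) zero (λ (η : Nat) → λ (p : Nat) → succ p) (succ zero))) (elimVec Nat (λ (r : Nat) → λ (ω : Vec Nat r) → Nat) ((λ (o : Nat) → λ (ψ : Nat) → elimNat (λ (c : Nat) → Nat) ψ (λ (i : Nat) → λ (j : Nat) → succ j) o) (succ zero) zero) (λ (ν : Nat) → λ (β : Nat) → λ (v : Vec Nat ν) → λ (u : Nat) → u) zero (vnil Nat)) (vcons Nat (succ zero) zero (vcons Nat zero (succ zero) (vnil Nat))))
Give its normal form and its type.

resulting normal form:
  refl (Vec Nat (succ (succ (succ zero)))) (vcons Nat (succ (succ zero)) (succ zero) (vcons Nat (succ zero) zero (vcons Nat zero (succ zero) (vnil Nat))))
the term's type:
  Eq (Vec Nat (succ (succ (succ zero)))) (vcons Nat (succ (succ zero)) (succ zero) (vcons Nat (succ zero) zero (vcons Nat zero (succ zero) (vnil Nat)))) (vcons Nat (succ (succ zero)) (succ zero) (vcons Nat (succ zero) zero (vcons Nat zero (succ zero) (vnil Nat))))


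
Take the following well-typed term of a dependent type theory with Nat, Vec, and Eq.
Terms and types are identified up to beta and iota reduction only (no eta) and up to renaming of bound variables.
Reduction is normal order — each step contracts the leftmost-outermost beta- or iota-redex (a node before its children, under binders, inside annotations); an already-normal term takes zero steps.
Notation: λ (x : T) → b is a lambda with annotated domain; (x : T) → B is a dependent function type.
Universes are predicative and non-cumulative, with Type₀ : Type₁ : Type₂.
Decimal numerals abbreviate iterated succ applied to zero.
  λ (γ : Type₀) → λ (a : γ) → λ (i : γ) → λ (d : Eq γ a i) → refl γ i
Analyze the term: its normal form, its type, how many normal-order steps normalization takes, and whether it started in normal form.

reduced normal form:
  λ (γ : Type₀) → λ (a : γ) → λ (i : γ) → λ (d : Eq γ a i) → refl γ i
the term's type:
  (γ : Type₀) → (a : γ) → (i : γ) → (d : Eq γ a i) → Eq γ i i
steps to reach normal form (normal order): 0
term was already normal: yes


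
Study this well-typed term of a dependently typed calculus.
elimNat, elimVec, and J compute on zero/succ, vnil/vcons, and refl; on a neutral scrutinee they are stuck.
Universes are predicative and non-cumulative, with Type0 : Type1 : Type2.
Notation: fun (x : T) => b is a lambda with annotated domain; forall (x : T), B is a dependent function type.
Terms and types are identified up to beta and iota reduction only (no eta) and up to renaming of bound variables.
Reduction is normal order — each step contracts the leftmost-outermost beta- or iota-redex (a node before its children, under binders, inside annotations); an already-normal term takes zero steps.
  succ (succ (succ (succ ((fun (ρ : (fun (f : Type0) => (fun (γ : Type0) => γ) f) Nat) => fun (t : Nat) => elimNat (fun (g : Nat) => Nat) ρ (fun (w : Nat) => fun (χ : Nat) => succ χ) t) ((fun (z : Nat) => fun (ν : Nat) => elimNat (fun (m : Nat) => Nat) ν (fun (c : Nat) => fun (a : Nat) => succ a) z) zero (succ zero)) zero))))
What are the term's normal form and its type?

resulting normal form:
  succ (succ (succ (succ (succ zero))))
type:
  Nat
observation: reduction starts at a beta-redex, and 6 normal-order steps reach the normal form.


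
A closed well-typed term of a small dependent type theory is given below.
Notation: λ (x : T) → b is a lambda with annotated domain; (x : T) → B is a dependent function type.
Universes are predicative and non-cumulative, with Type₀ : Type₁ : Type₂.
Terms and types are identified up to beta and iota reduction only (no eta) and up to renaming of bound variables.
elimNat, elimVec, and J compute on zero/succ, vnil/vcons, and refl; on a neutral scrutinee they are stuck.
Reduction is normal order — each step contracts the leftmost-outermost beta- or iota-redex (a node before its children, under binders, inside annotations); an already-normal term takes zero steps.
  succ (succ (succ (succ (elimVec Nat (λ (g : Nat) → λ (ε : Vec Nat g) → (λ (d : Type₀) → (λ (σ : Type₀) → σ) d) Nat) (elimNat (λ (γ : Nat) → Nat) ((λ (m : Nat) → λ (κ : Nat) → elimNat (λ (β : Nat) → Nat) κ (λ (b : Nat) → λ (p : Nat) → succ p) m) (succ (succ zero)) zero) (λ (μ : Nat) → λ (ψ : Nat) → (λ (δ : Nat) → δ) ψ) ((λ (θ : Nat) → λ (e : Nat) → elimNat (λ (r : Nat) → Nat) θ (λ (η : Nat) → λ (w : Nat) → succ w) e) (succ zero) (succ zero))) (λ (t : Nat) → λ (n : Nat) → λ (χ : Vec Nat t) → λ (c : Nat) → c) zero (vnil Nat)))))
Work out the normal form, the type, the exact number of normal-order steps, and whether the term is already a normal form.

normal form:
  succ (succ (succ (succ (succ (succ zero)))))
type:
  Nat
steps to reach normal form (normal order): 24
term was already normal: no
first contracted redex: an elimVec iota-redex


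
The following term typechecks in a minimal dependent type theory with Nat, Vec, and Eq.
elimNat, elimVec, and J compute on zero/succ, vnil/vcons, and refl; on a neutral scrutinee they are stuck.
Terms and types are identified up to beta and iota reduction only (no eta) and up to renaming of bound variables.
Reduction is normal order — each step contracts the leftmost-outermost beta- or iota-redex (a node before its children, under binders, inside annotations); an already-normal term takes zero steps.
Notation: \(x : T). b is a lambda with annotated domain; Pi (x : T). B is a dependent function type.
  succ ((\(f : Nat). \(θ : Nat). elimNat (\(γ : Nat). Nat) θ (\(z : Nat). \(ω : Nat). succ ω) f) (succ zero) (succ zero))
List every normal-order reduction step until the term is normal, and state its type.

normal-order reduction:
  succ ((\(f : Nat). \(θ : Nat). elimNat (\(γ : Nat). Nat) θ (\(z : Nat). \(ω : Nat). succ ω) f) (succ zero) (succ zero))
  ~> succ ((\(f : Nat). elimNat (\(θ : Nat). Nat) f (\(γ : Nat). \(z : Nat). succ z) (succ zero)) (succ zero))
  ~> succ (elimNat (\(f : Nat). Nat) (succ zero) (\(θ : Nat). \(γ : Nat). succ γ) (succ zero))
  ~> succ ((\(f : Nat). \(θ : Nat). succ θ) zero (elimNat (\(γ : Nat). Nat) (succ zero) (\(z : Nat). \(ω : Nat). succ ω) zero))
  ~> succ ((\(f : Nat). succ f) (elimNat (\(θ : Nat). Nat) (succ zero) (\(γ : Nat). \(z : Nat). succ z) zero))
  ~> succ (succ (elimNat (\(f : Nat). Nat) (succ zero) (\(θ : Nat). \(γ : Nat). succ γ) zero))
  ~> succ (succ (succ zero))
the term's type:
  Nat


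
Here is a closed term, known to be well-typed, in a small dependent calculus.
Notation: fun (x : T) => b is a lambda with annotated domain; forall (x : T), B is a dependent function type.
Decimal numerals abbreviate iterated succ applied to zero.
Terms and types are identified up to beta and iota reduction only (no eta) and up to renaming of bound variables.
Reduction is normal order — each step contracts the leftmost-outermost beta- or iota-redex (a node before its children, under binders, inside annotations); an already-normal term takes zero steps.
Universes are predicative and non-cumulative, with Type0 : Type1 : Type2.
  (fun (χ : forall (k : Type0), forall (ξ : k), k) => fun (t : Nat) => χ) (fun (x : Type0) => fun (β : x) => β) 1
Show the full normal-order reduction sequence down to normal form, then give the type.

reduction (normal order):
  (fun (χ : forall (k : Type0), forall (ξ : k), k) => fun (t : Nat) => χ) (fun (x : Type0) => fun (β : x) => β) 1
  ~> (fun (χ : Nat) => fun (k : Type0) => fun (ξ : k) => ξ) 1
  ~> fun (χ : Type0) => fun (k : χ) => k
the term's type:
  forall (χ : Type0), forall (k : χ), χ


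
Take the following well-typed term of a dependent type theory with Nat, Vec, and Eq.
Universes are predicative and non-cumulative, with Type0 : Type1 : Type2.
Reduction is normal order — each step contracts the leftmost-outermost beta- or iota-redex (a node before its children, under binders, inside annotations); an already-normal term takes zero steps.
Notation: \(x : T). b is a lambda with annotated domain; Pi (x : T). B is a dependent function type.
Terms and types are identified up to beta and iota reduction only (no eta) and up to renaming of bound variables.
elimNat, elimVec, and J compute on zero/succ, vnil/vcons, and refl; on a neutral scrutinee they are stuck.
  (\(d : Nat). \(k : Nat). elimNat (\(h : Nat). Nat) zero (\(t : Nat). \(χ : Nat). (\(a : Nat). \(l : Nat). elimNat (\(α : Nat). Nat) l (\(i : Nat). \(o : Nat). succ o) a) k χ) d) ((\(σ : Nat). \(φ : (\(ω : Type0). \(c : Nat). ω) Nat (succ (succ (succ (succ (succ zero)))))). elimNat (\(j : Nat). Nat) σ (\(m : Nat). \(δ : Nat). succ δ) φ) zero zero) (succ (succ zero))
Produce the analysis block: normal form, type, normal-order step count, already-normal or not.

normal form:
  zero
the term's type:
  Nat
normal-order step count: 15
already normal: no
first contracted redex: a beta-redex


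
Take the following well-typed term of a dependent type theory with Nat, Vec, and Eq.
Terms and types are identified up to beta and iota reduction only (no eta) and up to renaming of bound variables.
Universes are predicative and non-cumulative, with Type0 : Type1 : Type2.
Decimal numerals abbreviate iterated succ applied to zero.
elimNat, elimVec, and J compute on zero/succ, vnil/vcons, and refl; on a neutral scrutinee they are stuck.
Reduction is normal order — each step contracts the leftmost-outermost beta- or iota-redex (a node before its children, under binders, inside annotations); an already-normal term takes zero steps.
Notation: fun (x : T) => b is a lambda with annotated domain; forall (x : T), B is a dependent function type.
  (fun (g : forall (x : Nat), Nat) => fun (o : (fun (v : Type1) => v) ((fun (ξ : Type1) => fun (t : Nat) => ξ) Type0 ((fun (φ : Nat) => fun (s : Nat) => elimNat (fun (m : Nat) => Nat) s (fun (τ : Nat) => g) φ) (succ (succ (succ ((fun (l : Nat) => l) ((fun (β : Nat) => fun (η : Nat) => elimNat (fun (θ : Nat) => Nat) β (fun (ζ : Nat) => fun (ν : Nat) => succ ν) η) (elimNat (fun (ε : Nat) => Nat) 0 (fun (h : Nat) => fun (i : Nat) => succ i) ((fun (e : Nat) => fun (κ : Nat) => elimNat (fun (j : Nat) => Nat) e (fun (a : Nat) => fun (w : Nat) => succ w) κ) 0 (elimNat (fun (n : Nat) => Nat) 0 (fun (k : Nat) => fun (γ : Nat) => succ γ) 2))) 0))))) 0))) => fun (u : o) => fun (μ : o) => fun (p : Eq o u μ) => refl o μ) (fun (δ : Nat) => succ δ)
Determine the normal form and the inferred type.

reduced normal form:
  fun (g : Type0) => fun (x : g) => fun (o : g) => fun (v : Eq g x o) => refl g o
type:
  forall (g : Type0), forall (x : g), forall (o : g), forall (v : Eq g x o), Eq g o o
observation: reduction starts at a beta-redex, and 4 normal-order steps reach the normal form.


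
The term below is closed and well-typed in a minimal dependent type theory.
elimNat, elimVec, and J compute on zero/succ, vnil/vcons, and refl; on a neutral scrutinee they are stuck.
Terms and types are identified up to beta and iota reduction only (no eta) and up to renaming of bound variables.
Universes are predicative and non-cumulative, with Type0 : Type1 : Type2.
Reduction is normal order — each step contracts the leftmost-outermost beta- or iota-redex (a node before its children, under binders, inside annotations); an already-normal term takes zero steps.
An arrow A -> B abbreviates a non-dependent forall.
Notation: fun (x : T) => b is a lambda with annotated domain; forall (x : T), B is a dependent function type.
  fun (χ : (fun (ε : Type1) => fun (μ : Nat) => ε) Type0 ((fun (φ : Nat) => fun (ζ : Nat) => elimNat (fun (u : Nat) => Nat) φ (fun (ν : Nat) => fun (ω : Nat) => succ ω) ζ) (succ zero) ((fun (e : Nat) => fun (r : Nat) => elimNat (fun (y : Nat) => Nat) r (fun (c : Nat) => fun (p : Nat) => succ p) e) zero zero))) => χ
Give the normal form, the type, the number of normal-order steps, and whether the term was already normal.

resulting normal form:
  fun (χ : Type0) => χ
inferred type:
  Type0 -> Type0
normal-order step count: 2
started in normal form: no
first redex: a beta-redex


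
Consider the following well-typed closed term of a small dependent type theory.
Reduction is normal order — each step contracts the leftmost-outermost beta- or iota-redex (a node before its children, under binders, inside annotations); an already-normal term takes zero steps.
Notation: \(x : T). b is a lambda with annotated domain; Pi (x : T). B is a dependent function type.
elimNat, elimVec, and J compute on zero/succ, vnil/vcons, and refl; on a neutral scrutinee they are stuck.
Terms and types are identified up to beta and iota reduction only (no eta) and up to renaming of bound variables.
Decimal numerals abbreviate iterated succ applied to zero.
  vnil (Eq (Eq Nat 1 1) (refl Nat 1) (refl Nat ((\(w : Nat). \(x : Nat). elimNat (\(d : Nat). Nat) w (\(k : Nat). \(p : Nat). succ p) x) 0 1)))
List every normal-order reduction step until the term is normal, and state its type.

normal-order reduction:
  vnil (Eq (Eq Nat 1 1) (refl Nat 1) (refl Nat ((\(w : Nat). \(x : Nat). elimNat (\(d : Nat). Nat) w (\(k : Nat). \(p : Nat). succ p) x) 0 1)))
  ~> vnil (Eq (Eq Nat 1 1) (refl Nat 1) (refl Nat ((\(w : Nat). elimNat (\(x : Nat). Nat) 0 (\(d : Nat). \(k : Nat). succ k) w) 1)))
  ~> vnil (Eq (Eq Nat 1 1) (refl Nat 1) (refl Nat (elimNat (\(w : Nat). Nat) 0 (\(x : Nat). \(d : Nat). succ d) 1)))
  ~> vnil (Eq (Eq Nat 1 1) (refl Nat 1) (refl Nat ((\(w : Nat). \(x : Nat). succ x) 0 (elimNat (\(d : Nat). Nat) 0 (\(k : Nat). \(p : Nat). succ p) 0))))
  ~> vnil (Eq (Eq Nat 1 1) (refl Nat 1) (refl Nat ((\(w : Nat). succ w) (elimNat (\(x : Nat). Nat) 0 (\(d : Nat). \(k : Nat). succ k) 0))))
  ~> vnil (Eq (Eq Nat 1 1) (refl Nat 1) (refl Nat (succ (elimNat (\(w : Nat). Nat) 0 (\(x : Nat). \(d : Nat). succ d) 0))))
  ~> vnil (Eq (Eq Nat 1 1) (refl Nat 1) (refl Nat 1))
type:
  Vec (Eq (Eq Nat 1 1) (refl Nat 1) (refl Nat 1)) 0


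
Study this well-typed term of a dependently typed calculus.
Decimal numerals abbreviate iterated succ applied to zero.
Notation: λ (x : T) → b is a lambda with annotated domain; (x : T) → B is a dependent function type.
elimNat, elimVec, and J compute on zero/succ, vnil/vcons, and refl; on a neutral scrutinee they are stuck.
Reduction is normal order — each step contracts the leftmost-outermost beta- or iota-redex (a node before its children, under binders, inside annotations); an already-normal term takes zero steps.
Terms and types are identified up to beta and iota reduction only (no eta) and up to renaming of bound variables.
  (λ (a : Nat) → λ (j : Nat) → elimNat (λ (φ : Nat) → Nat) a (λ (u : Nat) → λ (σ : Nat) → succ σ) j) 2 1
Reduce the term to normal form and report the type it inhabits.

normal form:
  3
inferred type:
  Nat
observation: 6 normal-order steps separate the term from its normal form.


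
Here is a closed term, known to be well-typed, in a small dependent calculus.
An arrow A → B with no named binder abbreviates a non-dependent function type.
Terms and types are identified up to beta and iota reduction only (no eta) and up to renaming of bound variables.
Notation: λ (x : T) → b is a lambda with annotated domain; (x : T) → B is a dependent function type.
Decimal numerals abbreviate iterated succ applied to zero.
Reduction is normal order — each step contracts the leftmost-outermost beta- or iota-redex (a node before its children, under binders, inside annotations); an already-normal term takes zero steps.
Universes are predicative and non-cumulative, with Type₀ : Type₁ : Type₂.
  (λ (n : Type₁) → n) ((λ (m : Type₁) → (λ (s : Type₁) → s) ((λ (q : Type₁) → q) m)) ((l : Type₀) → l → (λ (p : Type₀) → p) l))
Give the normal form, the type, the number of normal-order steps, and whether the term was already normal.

normal form:
  (n : Type₀) → n → n
type:
  Type₁
steps to reach normal form (normal order): 5
already normal: no
first redex: a beta-redex


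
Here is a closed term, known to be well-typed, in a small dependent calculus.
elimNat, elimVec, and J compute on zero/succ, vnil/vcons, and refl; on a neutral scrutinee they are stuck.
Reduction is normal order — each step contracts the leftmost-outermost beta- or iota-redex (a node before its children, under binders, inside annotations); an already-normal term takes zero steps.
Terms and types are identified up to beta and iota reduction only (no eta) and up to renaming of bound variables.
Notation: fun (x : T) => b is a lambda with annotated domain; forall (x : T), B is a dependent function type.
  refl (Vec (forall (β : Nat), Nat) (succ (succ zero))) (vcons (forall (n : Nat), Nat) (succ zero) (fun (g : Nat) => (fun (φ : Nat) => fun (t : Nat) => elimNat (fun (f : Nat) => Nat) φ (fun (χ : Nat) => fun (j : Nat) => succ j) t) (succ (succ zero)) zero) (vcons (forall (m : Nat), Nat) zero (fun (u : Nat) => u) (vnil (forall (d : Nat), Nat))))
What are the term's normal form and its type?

normal form:
  refl (Vec (forall (β : Nat), Nat) (succ (succ zero))) (vcons (forall (n : Nat), Nat) (succ zero) (fun (g : Nat) => succ (succ zero)) (vcons (forall (φ : Nat), Nat) zero (fun (t : Nat) => t) (vnil (forall (f : Nat), Nat))))
type:
  Eq (Vec (forall (β : Nat), Nat) (succ (succ zero))) (vcons (forall (n : Nat), Nat) (succ zero) (fun (g : Nat) => succ (succ zero)) (vcons (forall (φ : Nat), Nat) zero (fun (t : Nat) => t) (vnil (forall (f : Nat), Nat)))) (vcons (forall (χ : Nat), Nat) (succ zero) (fun (j : Nat) => succ (succ zero)) (vcons (forall (m : Nat), Nat) zero (fun (u : Nat) => u) (vnil (forall (d : Nat), Nat))))
observation: reduction starts at a beta-redex, and 3 normal-order steps reach the normal form.


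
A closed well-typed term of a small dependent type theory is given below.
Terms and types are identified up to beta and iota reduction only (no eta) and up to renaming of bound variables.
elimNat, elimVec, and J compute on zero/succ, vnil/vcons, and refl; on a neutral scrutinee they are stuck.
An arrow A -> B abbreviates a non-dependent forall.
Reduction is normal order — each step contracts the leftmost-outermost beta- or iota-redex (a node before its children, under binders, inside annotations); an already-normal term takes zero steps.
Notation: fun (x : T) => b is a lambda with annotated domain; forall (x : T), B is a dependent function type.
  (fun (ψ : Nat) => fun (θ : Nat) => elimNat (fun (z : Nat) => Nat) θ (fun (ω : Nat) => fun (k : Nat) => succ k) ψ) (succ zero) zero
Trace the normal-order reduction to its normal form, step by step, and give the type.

normal-order reduction:
  (fun (ψ : Nat) => fun (θ : Nat) => elimNat (fun (z : Nat) => Nat) θ (fun (ω : Nat) => fun (k : Nat) => succ k) ψ) (succ zero) zero
  ~> (fun (ψ : Nat) => elimNat (fun (θ : Nat) => Nat) ψ (fun (z : Nat) => fun (ω : Nat) => succ ω) (succ zero)) zero
  ~> elimNat (fun (ψ : Nat) => Nat) zero (fun (θ : Nat) => fun (z : Nat) => succ z) (succ zero)
  ~> (fun (ψ : Nat) => fun (θ : Nat) => succ θ) zero (elimNat (fun (z : Nat) => Nat) zero (fun (ω : Nat) => fun (k : Nat) => succ k) zero)
  ~> (fun (ψ : Nat) => succ ψ) (elimNat (fun (θ : Nat) => Nat) zero (fun (z : Nat) => fun (ω : Nat) => succ ω) zero)
  ~> succ (elimNat (fun (ψ : Nat) => Nat) zero (fun (θ : Nat) => fun (z : Nat) => succ z) zero)
  ~> succ zero
the term's type:
  Nat


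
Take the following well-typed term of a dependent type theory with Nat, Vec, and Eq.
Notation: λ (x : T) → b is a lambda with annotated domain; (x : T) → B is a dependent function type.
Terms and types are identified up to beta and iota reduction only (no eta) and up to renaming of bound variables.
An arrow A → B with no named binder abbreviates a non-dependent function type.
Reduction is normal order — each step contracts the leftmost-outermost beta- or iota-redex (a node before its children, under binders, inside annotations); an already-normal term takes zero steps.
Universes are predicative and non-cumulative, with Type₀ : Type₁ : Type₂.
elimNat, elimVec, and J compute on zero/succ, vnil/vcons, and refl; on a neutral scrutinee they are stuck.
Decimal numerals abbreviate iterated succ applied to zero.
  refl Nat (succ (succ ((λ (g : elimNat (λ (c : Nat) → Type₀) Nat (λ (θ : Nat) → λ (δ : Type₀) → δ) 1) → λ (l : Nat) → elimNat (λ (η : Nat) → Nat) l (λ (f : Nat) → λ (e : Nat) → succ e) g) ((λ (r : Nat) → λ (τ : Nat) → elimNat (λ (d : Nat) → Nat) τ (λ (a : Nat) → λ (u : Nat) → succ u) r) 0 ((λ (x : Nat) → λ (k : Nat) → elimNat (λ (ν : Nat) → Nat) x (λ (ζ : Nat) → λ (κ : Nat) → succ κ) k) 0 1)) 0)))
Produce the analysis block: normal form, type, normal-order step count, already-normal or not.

reduced normal form:
  refl Nat 3
the term's type:
  Eq Nat 3 3
steps to reach normal form (normal order): 15
term was already normal: no
first redex: a beta-redex


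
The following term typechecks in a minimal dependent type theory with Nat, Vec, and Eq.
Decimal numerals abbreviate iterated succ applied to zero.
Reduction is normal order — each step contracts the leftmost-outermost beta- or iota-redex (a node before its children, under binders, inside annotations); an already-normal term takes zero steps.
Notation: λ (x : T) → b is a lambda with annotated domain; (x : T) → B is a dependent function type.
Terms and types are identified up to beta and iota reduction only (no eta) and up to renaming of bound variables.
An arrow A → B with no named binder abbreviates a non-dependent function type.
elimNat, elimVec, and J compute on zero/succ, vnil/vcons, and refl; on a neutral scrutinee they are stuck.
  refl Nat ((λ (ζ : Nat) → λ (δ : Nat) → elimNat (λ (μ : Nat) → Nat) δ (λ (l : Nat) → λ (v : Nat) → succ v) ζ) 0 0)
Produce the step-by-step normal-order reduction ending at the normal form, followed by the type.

reduction (normal order):
  refl Nat ((λ (ζ : Nat) → λ (δ : Nat) → elimNat (λ (μ : Nat) → Nat) δ (λ (l : Nat) → λ (v : Nat) → succ v) ζ) 0 0)
  ~> refl Nat ((λ (ζ : Nat) → elimNat (λ (δ : Nat) → Nat) ζ (λ (μ : Nat) → λ (l : Nat) → succ l) 0) 0)
  ~> refl Nat (elimNat (λ (ζ : Nat) → Nat) 0 (λ (δ : Nat) → λ (μ : Nat) → succ μ) 0)
  ~> refl Nat 0
the term's type:
  Eq Nat 0 0


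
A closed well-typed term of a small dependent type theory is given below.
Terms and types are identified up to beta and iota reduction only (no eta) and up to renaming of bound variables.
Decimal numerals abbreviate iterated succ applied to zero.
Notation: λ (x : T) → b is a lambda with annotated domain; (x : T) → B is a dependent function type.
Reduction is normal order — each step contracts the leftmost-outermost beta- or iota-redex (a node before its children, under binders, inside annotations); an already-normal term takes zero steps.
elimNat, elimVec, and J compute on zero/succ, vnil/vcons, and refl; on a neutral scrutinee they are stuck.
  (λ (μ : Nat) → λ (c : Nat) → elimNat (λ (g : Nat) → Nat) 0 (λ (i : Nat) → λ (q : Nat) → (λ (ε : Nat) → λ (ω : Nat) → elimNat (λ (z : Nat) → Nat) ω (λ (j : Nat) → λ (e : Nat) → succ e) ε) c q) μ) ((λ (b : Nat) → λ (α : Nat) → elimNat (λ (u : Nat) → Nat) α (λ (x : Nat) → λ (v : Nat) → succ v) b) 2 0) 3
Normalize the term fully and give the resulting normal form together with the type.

reduced normal form:
  6
type:
  Nat


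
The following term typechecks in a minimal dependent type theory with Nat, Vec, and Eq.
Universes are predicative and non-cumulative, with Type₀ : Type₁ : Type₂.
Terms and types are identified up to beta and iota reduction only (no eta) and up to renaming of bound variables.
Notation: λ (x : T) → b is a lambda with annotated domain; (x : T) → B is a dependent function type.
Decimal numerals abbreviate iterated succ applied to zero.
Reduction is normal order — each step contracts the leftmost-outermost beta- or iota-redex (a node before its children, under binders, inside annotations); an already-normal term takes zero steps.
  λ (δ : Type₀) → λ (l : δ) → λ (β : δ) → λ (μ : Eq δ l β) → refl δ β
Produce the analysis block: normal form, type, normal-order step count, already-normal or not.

normal form:
  λ (δ : Type₀) → λ (l : δ) → λ (β : δ) → λ (μ : Eq δ l β) → refl δ β
the term's type:
  (δ : Type₀) → (l : δ) → (β : δ) → (μ : Eq δ l β) → Eq δ β β
normal-order step count: 0
term was already normal: yes
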